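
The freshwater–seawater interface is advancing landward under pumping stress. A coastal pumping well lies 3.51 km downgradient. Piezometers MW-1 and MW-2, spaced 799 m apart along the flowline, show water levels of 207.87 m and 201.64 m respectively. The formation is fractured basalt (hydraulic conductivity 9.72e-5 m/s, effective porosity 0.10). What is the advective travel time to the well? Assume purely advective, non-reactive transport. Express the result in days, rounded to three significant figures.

Hydraulic gradient i = (207.87 − 201.64) / 799 = 6.23 / 799 = 0.007797
K = 9.72e-5 m/s × 86400 s/d = 8.398 m/d
q = Ki = 8.398 × 0.007797 = 0.06548 m/d
Average linear velocity = 0.06548 / 0.10 = 0.6548 m/d
L = 3.51 km = 3510 m
t = L / v = 3510 / 0.6548 = 5360 d

5360 days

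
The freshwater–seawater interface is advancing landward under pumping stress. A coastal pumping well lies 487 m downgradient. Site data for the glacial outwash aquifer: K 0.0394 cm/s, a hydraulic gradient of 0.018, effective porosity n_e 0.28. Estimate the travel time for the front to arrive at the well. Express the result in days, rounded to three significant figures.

K = 0.0394 cm/s × 864 = 34.04 m/d
q = Ki = 34.04 × 0.018 = 0.6127 m/d
v_s = q/n_e = 0.6127/0.28 = 2.188 m/d
t = L / v = 487 / 2.188 = 222.5 d

223 days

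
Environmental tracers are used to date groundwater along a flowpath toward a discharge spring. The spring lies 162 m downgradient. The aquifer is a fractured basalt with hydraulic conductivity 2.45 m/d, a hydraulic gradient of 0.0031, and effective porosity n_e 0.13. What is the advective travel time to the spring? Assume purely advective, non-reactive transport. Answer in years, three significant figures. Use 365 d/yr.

Darcy flux q = K·i = 2.45 × 0.0031 = 0.007595 m/d
v_s = q/n_e = 0.007595/0.13 = 0.05842 m/d
t = L / v = 162 / 0.05842 = 2773 d
   = 2773 / 365 = 7.60 yr

7.60 years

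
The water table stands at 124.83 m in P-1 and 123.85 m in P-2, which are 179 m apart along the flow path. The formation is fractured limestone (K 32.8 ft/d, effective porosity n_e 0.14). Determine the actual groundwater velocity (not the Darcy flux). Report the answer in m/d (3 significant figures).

0.391 m/d

Hydraulic gradient i = (124.83 − 123.85) / 179 = 0.98 / 179 = 0.005475
K = 32.8 ft/d × 0.3048 = 9.997 m/d
q = Ki = 9.997 × 0.005475 = 0.05473 m/d
Seepage velocity v = q / n = 0.05473 / 0.14 = 0.3910 m/d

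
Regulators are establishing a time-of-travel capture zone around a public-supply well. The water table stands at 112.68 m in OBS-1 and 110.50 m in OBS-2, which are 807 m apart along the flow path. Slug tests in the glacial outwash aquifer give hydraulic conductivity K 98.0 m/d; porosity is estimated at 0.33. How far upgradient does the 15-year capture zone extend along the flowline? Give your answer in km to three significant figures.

Hydraulic gradient i = (112.68 − 110.50) / 807 = 2.18 / 807 = 0.002701
Darcy flux q = K·i = 98.0 × 0.002701 = 0.2647 m/d
v_s = q/n_e = 0.2647/0.33 = 0.8022 m/d
T = 15 yr × 365 = 5475 d
L = v × T = 0.8022 × 5475 = 4392 m
   = 4.39 km

4.39 km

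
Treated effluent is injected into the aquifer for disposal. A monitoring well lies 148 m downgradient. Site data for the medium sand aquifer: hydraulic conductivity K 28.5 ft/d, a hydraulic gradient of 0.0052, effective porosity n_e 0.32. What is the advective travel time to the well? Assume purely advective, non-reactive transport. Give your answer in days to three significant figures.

1050 days

K = 28.5 ft/d × 0.3048 = 8.687 m/d
Darcy flux q = K·i = 8.687 × 0.0052 = 0.04517 m/d
v = Ki/n = 8.687·0.0052/0.32 = 0.1412 m/d
t = L / v = 148 / 0.1412 = 1048 d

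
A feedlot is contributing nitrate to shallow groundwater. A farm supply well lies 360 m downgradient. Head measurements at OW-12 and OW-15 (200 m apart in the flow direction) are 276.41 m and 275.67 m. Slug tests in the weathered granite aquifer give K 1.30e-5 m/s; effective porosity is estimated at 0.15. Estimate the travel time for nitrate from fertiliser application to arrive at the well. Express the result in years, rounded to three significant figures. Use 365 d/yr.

35.6 years

Hydraulic gradient i = (276.41 − 275.67) / 200 = 0.74 / 200 = 0.003700
K = 1.30e-5 m/s × 86400 s/d = 1.123 m/d
Specific discharge q = 1.123 × 0.003700 = 0.004156 m/d
v_s = q/n_e = 0.004156/0.15 = 0.02771 m/d
t = L / v = 360 / 0.02771 = 12990 d
   = 12990 / 365 = 35.6 yr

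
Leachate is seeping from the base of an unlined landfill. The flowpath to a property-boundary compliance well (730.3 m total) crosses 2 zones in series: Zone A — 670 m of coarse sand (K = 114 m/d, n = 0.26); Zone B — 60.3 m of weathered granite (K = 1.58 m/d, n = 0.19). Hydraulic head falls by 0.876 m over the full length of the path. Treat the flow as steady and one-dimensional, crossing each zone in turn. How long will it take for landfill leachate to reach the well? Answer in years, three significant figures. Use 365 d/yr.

Continuity: the same q passes through each zone, so ΔH = q·Σ(L_j/K_j) — the zones act as resistances in series.
Σ(L/K) = 670/114 + 60.3/1.58 = 5.877 + 38.16 = 44.04 d
q = ΔH / Σ(L/K) = 0.876 / 44.04 = 0.01989 m/d (same in every zone)
Zone A: v = q/n = 0.01989/0.26 = 0.07650 m/d → t_A = 670/0.07650 = 8758 d
Zone B: v = q/n = 0.01989/0.19 = 0.1047 m/d → t_B = 60.3/0.1047 = 576.0 d
Total t = 8758 + 576.0 = 9334 d
   = 9334 / 365 = 25.6 yr

25.6 years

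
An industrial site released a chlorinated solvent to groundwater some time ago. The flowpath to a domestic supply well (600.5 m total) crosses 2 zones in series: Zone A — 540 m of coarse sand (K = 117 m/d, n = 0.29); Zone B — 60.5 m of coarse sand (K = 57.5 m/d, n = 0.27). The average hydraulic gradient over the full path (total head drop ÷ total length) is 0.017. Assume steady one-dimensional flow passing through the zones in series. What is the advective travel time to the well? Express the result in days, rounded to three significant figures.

96.0 days

Steady 1-D flow in series ⇒ the Darcy flux q is identical in every zone and the zone head losses add (resistances L/K in series).
Σ(L/K) = 540/117 + 60.5/57.5 = 4.615 + 1.052 = 5.668 d
K_eq = L_total / Σ(L/K) = 600.5 / 5.668 = 106.0 m/d
q = K_eq · i = 106.0 × 0.017 = 1.801 m/d (same in every zone)
Zone A: v = q/n = 1.801/0.29 = 6.211 m/d → t_A = 540/6.211 = 86.94 d
Zone B: v = q/n = 1.801/0.27 = 6.671 m/d → t_B = 60.5/6.671 = 9.069 d
Total t = 86.94 + 9.069 = 96.01 d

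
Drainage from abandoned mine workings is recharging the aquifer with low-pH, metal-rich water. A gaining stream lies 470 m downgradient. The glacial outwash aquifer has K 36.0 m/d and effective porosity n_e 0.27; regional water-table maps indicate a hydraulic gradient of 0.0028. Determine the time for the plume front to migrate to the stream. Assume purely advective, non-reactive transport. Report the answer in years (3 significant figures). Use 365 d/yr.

Darcy flux q = K·i = 36.0 × 0.0028 = 0.1008 m/d
v_s = q/n_e = 0.1008/0.27 = 0.3733 m/d
t = L / v = 470 / 0.3733 = 1259 d
   = 1259 / 365 = 3.45 yr

3.45 years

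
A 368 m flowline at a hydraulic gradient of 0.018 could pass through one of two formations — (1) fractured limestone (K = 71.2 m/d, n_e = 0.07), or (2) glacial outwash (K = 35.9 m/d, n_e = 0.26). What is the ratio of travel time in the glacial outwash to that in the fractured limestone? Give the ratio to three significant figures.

7.37

Unit 1 (fractured limestone): v = 71.2×0.018/0.07 = 18.31 m/d, t = 368/18.31 = 20.10 d
Unit 2 (glacial outwash): v = 35.9×0.018/0.26 = 2.485 m/d, t = 368/2.485 = 148.1 d
t(glacial outwash) / t(fractured limestone) = 148.1/20.10 = 7.37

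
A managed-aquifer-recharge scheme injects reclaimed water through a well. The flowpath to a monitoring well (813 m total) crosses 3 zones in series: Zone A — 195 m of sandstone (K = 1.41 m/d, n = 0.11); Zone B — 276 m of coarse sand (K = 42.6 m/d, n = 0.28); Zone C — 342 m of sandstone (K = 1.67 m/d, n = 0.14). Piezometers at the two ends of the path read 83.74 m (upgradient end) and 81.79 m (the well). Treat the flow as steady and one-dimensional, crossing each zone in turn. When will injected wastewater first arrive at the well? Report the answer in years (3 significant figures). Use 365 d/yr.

Total head drop ΔH = 83.74 − 81.79 = 1.95 m
Continuity: the same q passes through each zone, so ΔH = q·Σ(L_j/K_j) — the zones act as resistances in series.
Σ(L/K) = 195/1.41 + 276/42.6 + 342/1.67 = 138.3 + 6.479 + 204.8 = 349.6 d
q = ΔH / Σ(L/K) = 1.95 / 349.6 = 0.005578 m/d (same in every zone)
Zone A: v = q/n = 0.005578/0.11 = 0.05071 m/d → t_A = 195/0.05071 = 3845 d
Zone B: v = q/n = 0.005578/0.28 = 0.01992 m/d → t_B = 276/0.01992 = 13850 d
Zone C: v = q/n = 0.005578/0.14 = 0.03985 m/d → t_C = 342/0.03985 = 8583 d
Total t = 3845 + 13850 + 8583 = 26280 d
   = 26280 / 365 = 72.0 yr

72.0 years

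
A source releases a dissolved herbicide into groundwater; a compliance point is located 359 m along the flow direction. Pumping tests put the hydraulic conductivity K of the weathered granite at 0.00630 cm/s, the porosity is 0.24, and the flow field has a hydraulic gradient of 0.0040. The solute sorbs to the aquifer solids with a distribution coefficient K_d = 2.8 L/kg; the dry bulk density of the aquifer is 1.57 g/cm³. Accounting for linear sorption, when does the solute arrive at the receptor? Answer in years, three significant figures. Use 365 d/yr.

209 years

K = 0.00630 cm/s × 864 = 5.443 m/d
q = Ki = 5.443 × 0.0040 = 0.02177 m/d
v = Ki/n = 5.443·0.0040/0.24 = 0.09072 m/d
Retardation R = 1 + ρ_b·K_d/n = 1 + 1.57×2.8/0.24 = 19.32
Contaminant velocity v_c = v/R = 0.09072/19.32 = 0.004696 m/d
t = L/v_c = 359/0.004696 = 76440 d
   = 76440/365 = 209 yr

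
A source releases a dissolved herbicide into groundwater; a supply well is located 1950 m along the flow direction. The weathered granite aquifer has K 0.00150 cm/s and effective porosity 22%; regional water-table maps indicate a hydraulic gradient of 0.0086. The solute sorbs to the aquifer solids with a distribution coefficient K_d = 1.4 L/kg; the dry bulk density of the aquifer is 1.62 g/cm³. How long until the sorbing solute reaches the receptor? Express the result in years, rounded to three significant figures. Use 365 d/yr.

K = 0.00150 cm/s × 864 = 1.296 m/d
q = Ki = 1.296 × 0.0086 = 0.01115 m/d
v = Ki/n = 1.296·0.0086/0.22 = 0.05066 m/d
Retardation R = 1 + ρ_b·K_d/n = 1 + 1.62×1.4/0.22 = 11.31
Contaminant velocity v_c = v/R = 0.05066/11.31 = 0.004480 m/d
t = L/v_c = 1950/0.004480 = 435300 d
   = 435300/365 = 1190 yr

1190 years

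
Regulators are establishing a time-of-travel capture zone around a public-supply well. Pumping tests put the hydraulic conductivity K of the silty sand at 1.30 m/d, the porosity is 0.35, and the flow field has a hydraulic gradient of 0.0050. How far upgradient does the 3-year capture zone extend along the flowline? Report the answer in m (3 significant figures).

Darcy flux q = K·i = 1.30 × 0.0050 = 0.006500 m/d
Seepage velocity v = q / n = 0.006500 / 0.35 = 0.01857 m/d
T = 3 yr × 365 = 1095 d
L = v × T = 0.01857 × 1095 = 20.34 m

20.3 m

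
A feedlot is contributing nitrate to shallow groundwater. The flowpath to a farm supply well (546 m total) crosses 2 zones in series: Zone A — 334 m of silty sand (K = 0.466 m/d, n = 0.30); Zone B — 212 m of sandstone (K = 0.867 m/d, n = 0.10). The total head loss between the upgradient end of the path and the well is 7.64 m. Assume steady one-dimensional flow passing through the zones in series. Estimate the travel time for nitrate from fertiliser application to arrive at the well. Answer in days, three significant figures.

Steady 1-D flow in series ⇒ the Darcy flux q is identical in every zone and the zone head losses add (resistances L/K in series).
Σ(L/K) = 334/0.466 + 212/0.867 = 716.7 + 244.5 = 961.3 d
q = ΔH / Σ(L/K) = 7.64 / 961.3 = 0.007948 m/d (same in every zone)
Zone A: v = q/n = 0.007948/0.30 = 0.02649 m/d → t_A = 334/0.02649 = 12610 d
Zone B: v = q/n = 0.007948/0.10 = 0.07948 m/d → t_B = 212/0.07948 = 2667 d
Total t = 12610 + 2667 = 15270 d

15300 days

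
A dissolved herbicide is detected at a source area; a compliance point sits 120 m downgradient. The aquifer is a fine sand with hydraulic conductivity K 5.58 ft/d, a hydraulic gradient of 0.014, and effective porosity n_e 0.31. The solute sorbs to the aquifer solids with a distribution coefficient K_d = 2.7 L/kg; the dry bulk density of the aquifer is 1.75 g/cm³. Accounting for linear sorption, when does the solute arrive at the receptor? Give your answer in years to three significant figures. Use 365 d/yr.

69.5 years

K = 5.58 ft/d × 0.3048 = 1.701 m/d
Specific discharge q = 1.701 × 0.014 = 0.02381 m/d
v = Ki/n = 1.701·0.014/0.31 = 0.07681 m/d
Retardation R = 1 + ρ_b·K_d/n = 1 + 1.75×2.7/0.31 = 16.24
Contaminant velocity v_c = v/R = 0.07681/16.24 = 0.004729 m/d
t = L/v_c = 120/0.004729 = 25370 d
   = 25370/365 = 69.5 yr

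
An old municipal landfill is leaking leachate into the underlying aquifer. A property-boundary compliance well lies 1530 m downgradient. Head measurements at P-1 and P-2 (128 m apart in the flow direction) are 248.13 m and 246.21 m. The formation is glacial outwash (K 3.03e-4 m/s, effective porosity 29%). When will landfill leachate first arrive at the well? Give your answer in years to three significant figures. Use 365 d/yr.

Hydraulic gradient i = (248.13 − 246.21) / 128 = 1.92 / 128 = 0.01500
K = 3.03e-4 m/s × 86400 s/d = 26.18 m/d
q = Ki = 26.18 × 0.01500 = 0.3927 m/d
v_s = q/n_e = 0.3927/0.29 = 1.354 m/d
t = L / v = 1530 / 1.354 = 1130 d
   = 1130 / 365 = 3.10 yr

3.10 years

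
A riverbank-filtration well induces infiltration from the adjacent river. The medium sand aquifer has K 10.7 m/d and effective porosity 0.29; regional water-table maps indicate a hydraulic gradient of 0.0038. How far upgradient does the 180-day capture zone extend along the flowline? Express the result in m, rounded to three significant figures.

25.2 m

Specific discharge q = 10.7 × 0.0038 = 0.04066 m/d
Seepage velocity v = q / n = 0.04066 / 0.29 = 0.1402 m/d
L = v × T = 0.1402 × 180 = 25.24 m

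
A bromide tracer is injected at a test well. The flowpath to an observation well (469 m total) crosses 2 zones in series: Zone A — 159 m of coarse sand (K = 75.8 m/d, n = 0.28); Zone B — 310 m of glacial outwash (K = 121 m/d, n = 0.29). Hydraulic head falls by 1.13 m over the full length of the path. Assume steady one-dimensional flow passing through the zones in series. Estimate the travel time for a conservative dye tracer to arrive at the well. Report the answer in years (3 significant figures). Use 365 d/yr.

Steady 1-D flow in series ⇒ the Darcy flux q is identical in every zone and the zone head losses add (resistances L/K in series).
Σ(L/K) = 159/75.8 + 310/121 = 2.098 + 2.562 = 4.660 d
q = ΔH / Σ(L/K) = 1.13 / 4.660 = 0.2425 m/d (same in every zone)
Zone A: v = q/n = 0.2425/0.28 = 0.8661 m/d → t_A = 159/0.8661 = 183.6 d
Zone B: v = q/n = 0.2425/0.29 = 0.8362 m/d → t_B = 310/0.8362 = 370.7 d
Total t = 183.6 + 370.7 = 554.3 d
   = 554.3 / 365 = 1.52 yr

1.52 years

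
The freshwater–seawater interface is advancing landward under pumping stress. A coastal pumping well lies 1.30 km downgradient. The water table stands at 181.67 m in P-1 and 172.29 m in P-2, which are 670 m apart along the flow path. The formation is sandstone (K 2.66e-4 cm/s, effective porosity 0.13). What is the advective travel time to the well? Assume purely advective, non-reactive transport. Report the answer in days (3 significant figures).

52500 days

Hydraulic gradient i = (181.67 − 172.29) / 670 = 9.38 / 670 = 0.01400
K = 2.66e-4 cm/s × 864 = 0.2298 m/d
q = Ki = 0.2298 × 0.01400 = 0.003218 m/d
Seepage velocity v = q / n = 0.003218 / 0.13 = 0.02475 m/d
L = 1.30 km = 1300 m
t = L / v = 1300 / 0.02475 = 52520 d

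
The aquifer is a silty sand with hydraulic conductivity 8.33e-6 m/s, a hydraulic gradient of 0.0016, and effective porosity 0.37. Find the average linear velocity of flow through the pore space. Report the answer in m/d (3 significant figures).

0.00311 m/d

K = 8.33e-6 m/s × 86400 s/d = 0.7197 m/d
q = Ki = 0.7197 × 0.0016 = 0.001152 m/d
Seepage velocity v = q / n = 0.001152 / 0.37 = 0.003112 m/d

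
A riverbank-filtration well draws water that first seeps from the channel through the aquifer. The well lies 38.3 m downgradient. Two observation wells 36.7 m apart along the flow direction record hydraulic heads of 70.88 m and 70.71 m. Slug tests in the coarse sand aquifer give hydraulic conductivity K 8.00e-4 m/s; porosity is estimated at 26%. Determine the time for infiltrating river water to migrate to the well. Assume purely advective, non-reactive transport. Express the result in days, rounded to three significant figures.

Hydraulic gradient i = (70.88 − 70.71) / 36.7 = 0.17 / 36.7 = 0.004632
K = 8.00e-4 m/s × 86400 s/d = 69.12 m/d
q = Ki = 69.12 × 0.004632 = 0.3202 m/d
v_s = q/n_e = 0.3202/0.26 = 1.231 m/d
t = L / v = 38.3 / 1.231 = 31.10 d

31.1 days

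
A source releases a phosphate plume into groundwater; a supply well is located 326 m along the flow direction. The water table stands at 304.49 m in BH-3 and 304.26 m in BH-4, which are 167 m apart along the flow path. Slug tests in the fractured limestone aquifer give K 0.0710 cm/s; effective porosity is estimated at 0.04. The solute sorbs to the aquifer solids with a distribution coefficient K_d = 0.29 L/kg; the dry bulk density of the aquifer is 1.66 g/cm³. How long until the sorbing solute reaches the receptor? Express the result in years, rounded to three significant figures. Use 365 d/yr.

5.51 years

Hydraulic gradient i = (304.49 − 304.26) / 167 = 0.23 / 167 = 0.001377
K = 0.0710 cm/s × 864 = 61.34 m/d
Specific discharge q = 61.34 × 0.001377 = 0.08449 m/d
v_s = q/n_e = 0.08449/0.04 = 2.112 m/d
Retardation R = 1 + ρ_b·K_d/n = 1 + 1.66×0.29/0.04 = 13.03
Contaminant velocity v_c = v/R = 2.112/13.03 = 0.1620 m/d
t = L/v_c = 326/0.1620 = 2012 d
   = 2012/365 = 5.51 yr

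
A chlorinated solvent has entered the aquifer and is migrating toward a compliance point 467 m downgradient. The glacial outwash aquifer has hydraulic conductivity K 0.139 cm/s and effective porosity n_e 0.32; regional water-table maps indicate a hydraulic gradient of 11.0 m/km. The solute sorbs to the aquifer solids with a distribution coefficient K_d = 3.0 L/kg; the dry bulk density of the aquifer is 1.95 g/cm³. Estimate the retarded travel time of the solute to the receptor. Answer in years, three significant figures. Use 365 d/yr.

5.98 years

K = 0.139 cm/s × 864 = 120.1 m/d
Specific discharge q = 120.1 × 0.011 = 1.321 m/d
v_s = q/n_e = 1.321/0.32 = 4.128 m/d
Retardation R = 1 + ρ_b·K_d/n = 1 + 1.95×3.0/0.32 = 19.28
Contaminant velocity v_c = v/R = 4.128/19.28 = 0.2141 m/d
t = L/v_c = 467/0.2141 = 2181 d
   = 2181/365 = 5.98 yr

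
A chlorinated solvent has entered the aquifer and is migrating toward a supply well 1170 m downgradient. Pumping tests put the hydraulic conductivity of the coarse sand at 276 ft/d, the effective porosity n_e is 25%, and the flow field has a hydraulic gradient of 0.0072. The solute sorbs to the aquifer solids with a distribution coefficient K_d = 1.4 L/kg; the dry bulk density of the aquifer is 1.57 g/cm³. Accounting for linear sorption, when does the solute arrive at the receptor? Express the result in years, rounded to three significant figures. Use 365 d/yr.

K = 276 ft/d × 0.3048 = 84.12 m/d
Darcy flux q = K·i = 84.12 × 0.0072 = 0.6057 m/d
v_s = q/n_e = 0.6057/0.25 = 2.423 m/d
Retardation R = 1 + ρ_b·K_d/n = 1 + 1.57×1.4/0.25 = 9.792
Contaminant velocity v_c = v/R = 2.423/9.792 = 0.2474 m/d
t = L/v_c = 1170/0.2474 = 4729 d
   = 4729/365 = 13.0 yr

13.0 years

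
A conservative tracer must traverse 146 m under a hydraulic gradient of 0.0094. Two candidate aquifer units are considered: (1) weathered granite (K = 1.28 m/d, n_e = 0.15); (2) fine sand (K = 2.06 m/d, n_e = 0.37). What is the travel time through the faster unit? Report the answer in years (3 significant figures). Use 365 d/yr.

4.99 years

Unit 1 (weathered granite): v = 1.28×0.0094/0.15 = 0.08021 m/d, t = 146/0.08021 = 1820 d
Unit 2 (fine sand): v = 2.06×0.0094/0.37 = 0.05234 m/d, t = 146/0.05234 = 2790 d
Faster: 1820 d / 365 = 4.99 yr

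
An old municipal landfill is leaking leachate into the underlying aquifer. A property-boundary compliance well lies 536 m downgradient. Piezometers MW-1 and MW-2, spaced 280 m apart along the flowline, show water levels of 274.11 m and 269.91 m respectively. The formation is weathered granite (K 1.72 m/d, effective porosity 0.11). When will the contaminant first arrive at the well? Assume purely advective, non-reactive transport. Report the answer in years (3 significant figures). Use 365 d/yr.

6.26 years

Hydraulic gradient i = (274.11 − 269.91) / 280 = 4.20 / 280 = 0.01500
q = Ki = 1.72 × 0.01500 = 0.02580 m/d
v = Ki/n = 1.72·0.01500/0.11 = 0.2345 m/d
t = L / v = 536 / 0.2345 = 2285 d
   = 2285 / 365 = 6.26 yr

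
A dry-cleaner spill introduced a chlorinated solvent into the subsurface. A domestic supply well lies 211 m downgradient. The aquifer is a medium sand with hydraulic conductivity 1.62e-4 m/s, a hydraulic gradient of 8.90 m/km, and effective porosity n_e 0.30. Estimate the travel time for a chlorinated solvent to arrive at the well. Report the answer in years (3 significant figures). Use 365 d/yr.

K = 1.62e-4 m/s × 86400 s/d = 14.00 m/d
Specific discharge q = 14.00 × 0.0089 = 0.1246 m/d
Average linear velocity = 0.1246 / 0.30 = 0.4152 m/d
t = L / v = 211 / 0.4152 = 508.1 d
   = 508.1 / 365 = 1.39 yr

1.39 years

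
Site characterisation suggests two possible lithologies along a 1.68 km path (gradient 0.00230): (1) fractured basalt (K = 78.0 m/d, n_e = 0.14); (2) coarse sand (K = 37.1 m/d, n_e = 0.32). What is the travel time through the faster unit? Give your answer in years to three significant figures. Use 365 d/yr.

Unit 1 (fractured basalt): v = 78.0×0.0023/0.14 = 1.281 m/d, t = 1680/1.281 = 1311 d
Unit 2 (coarse sand): v = 37.1×0.0023/0.32 = 0.2667 m/d, t = 1680/0.2667 = 6300 d
Faster: 1311 d / 365 = 3.59 yr

3.59 years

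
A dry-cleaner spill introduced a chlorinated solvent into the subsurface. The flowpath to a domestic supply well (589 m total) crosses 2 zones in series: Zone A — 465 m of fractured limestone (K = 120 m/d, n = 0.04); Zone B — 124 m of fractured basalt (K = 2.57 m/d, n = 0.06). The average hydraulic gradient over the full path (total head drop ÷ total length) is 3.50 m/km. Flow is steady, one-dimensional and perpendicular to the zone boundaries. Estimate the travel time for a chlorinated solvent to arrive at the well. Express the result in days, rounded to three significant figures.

For zones in series the flux q is common to all zones; the equivalent conductivity is the harmonic (thickness-weighted) mean, K_eq = L_total / Σ(L_j/K_j).
Σ(L/K) = 465/120 + 124/2.57 = 3.875 + 48.25 = 52.12 d
K_eq = L_total / Σ(L/K) = 589 / 52.12 = 11.30 m/d
q = K_eq · i = 11.30 × 0.0035 = 0.03955 m/d (same in every zone)
Zone A: v = q/n = 0.03955/0.04 = 0.9887 m/d → t_A = 465/0.9887 = 470.3 d
Zone B: v = q/n = 0.03955/0.06 = 0.6592 m/d → t_B = 124/0.6592 = 188.1 d
Total t = 470.3 + 188.1 = 658.4 d

658 days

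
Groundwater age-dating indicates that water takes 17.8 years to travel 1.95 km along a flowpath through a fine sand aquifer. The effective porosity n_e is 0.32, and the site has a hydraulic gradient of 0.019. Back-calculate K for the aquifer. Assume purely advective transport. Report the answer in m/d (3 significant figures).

5.05 m/d

t = 17.8 years = 6497 d
L = 1.95 km = 1950 m
v = L / t = 1950 / 6497 = 0.3001 m/d
K = v · n / i = 0.3001 × 0.32 / 0.019 = 5.05 m/d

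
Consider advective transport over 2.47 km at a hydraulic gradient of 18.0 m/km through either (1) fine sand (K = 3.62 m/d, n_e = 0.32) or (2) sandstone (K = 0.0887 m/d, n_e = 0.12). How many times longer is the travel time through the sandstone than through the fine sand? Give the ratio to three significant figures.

Unit 1 (fine sand): v = 3.62×0.018/0.32 = 0.2036 m/d, t = 2470/0.2036 = 12130 d
Unit 2 (sandstone): v = 0.0887×0.018/0.12 = 0.01330 m/d, t = 2470/0.01330 = 185600 d
t(sandstone) / t(fine sand) = 185600/12130 = 15.3

15.3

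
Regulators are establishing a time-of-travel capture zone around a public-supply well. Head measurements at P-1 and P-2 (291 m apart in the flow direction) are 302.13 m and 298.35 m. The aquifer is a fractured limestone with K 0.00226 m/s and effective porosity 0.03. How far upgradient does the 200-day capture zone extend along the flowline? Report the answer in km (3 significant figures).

16.9 km

Hydraulic gradient i = (302.13 − 298.35) / 291 = 3.78 / 291 = 0.01299
K = 0.00226 m/s × 86400 s/d = 195.3 m/d
Specific discharge q = 195.3 × 0.01299 = 2.536 m/d
Seepage velocity v = q / n = 2.536 / 0.03 = 84.55 m/d
L = v × T = 84.55 × 200 = 16910 m
   = 16.9 km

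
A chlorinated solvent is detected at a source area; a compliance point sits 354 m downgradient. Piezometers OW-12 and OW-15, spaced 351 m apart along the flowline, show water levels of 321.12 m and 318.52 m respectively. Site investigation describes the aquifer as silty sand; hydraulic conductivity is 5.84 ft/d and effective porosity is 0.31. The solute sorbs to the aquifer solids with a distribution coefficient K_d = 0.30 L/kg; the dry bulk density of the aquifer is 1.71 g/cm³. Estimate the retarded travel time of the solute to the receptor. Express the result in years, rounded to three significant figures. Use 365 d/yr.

60.5 years

Hydraulic gradient i = (321.12 − 318.52) / 351 = 2.60 / 351 = 0.007407
K = 5.84 ft/d × 0.3048 = 1.780 m/d
Darcy flux q = K·i = 1.780 × 0.007407 = 0.01319 m/d
v_s = q/n_e = 0.01319/0.31 = 0.04253 m/d
Retardation R = 1 + ρ_b·K_d/n = 1 + 1.71×0.30/0.31 = 2.655
Contaminant velocity v_c = v/R = 0.04253/2.655 = 0.01602 m/d
t = L/v_c = 354/0.01602 = 22100 d
   = 22100/365 = 60.5 yr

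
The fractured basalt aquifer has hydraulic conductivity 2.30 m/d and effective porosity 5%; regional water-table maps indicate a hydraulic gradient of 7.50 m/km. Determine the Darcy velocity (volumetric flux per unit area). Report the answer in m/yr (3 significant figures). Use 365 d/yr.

q = Ki = 2.30 × 0.0075 = 0.01725 m/d
   = 0.01725 × 365 = 6.30 m/yr

6.30 m/yr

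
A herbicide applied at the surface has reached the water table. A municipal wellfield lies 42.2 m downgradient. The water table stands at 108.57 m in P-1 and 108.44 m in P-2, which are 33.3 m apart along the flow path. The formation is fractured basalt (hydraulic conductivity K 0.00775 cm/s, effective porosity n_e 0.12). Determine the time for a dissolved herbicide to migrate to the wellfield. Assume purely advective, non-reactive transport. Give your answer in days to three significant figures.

Hydraulic gradient i = (108.57 − 108.44) / 33.3 = 0.13 / 33.3 = 0.003904
K = 0.00775 cm/s × 864 = 6.696 m/d
Darcy flux q = K·i = 6.696 × 0.003904 = 0.02614 m/d
Seepage velocity v = q / n = 0.02614 / 0.12 = 0.2178 m/d
t = L / v = 42.2 / 0.2178 = 193.7 d

194 days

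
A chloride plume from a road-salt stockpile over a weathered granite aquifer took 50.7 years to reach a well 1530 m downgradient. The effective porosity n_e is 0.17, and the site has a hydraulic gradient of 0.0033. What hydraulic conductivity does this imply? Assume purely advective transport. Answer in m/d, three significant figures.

4.26 m/d

t = 50.7 years = 18510 d
v = L / t = 1530 / 18510 = 0.08268 m/d
K = v · n / i = 0.08268 × 0.17 / 0.0033 = 4.26 m/d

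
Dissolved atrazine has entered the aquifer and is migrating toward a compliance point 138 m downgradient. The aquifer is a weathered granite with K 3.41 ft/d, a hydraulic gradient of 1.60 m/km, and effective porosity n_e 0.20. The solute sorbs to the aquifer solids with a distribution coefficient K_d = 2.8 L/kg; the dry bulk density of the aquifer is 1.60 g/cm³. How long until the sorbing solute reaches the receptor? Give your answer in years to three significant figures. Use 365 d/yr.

K = 3.41 ft/d × 0.3048 = 1.039 m/d
Darcy flux q = K·i = 1.039 × 0.0016 = 0.001663 m/d
v_s = q/n_e = 0.001663/0.20 = 0.008315 m/d
Retardation R = 1 + ρ_b·K_d/n = 1 + 1.60×2.8/0.20 = 23.40
Contaminant velocity v_c = v/R = 0.008315/23.40 = 3.553e-4 m/d
t = L/v_c = 138/3.553e-4 = 388400 d
   = 388400/365 = 1060 yr

1060 years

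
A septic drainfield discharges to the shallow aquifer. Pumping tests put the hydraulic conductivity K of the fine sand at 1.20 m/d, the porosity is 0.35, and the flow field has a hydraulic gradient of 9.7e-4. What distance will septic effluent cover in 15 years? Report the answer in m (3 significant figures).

18.2 m

Darcy flux q = K·i = 1.20 × 9.7e-4 = 0.001164 m/d
Seepage velocity v = q / n = 0.001164 / 0.35 = 0.003326 m/d
T = 15 yr × 365 = 5475 d
L = v × T = 0.003326 × 5475 = 18.21 m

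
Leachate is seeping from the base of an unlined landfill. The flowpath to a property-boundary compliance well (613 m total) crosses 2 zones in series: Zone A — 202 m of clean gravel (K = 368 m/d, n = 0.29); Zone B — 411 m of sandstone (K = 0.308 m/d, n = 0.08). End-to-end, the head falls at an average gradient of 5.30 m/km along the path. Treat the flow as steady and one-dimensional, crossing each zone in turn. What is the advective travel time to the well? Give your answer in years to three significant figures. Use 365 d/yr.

Steady 1-D flow in series ⇒ the Darcy flux q is identical in every zone and the zone head losses add (resistances L/K in series).
Σ(L/K) = 202/368 + 411/0.308 = 0.5489 + 1334 = 1335 d
K_eq = L_total / Σ(L/K) = 613 / 1335 = 0.4592 m/d
q = K_eq · i = 0.4592 × 0.0053 = 0.002434 m/d (same in every zone)
Zone A: v = q/n = 0.002434/0.29 = 0.008392 m/d → t_A = 202/0.008392 = 24070 d
Zone B: v = q/n = 0.002434/0.08 = 0.03042 m/d → t_B = 411/0.03042 = 13510 d
Total t = 24070 + 13510 = 37580 d
   = 37580 / 365 = 103 yr

103 years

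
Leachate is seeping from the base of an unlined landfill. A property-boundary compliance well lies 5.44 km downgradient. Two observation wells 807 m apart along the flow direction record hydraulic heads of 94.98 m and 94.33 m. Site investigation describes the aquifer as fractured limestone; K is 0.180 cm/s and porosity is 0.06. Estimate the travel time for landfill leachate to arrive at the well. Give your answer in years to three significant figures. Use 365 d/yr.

7.14 years

Hydraulic gradient i = (94.98 − 94.33) / 807 = 0.65 / 807 = 8.055e-4
K = 0.180 cm/s × 864 = 155.5 m/d
Darcy flux q = K·i = 155.5 × 8.055e-4 = 0.1253 m/d
v = Ki/n = 155.5·8.055e-4/0.06 = 2.088 m/d
L = 5.44 km = 5440 m
t = L / v = 5440 / 2.088 = 2606 d
   = 2606 / 365 = 7.14 yr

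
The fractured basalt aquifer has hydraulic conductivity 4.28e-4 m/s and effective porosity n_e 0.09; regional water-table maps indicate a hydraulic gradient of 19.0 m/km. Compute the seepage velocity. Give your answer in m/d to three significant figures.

K = 4.28e-4 m/s × 86400 s/d = 36.98 m/d
Specific discharge q = 36.98 × 0.019 = 0.7026 m/d
v = Ki/n = 36.98·0.019/0.09 = 7.807 m/d

7.81 m/d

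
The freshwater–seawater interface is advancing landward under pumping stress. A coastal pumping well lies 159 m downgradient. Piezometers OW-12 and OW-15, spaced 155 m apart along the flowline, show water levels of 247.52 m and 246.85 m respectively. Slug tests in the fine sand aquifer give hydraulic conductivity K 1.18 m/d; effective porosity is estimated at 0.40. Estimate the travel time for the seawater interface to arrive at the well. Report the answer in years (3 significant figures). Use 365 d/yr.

Hydraulic gradient i = (247.52 − 246.85) / 155 = 0.67 / 155 = 0.004323
Specific discharge q = 1.18 × 0.004323 = 0.005101 m/d
Average linear velocity = 0.005101 / 0.40 = 0.01275 m/d
t = L / v = 159 / 0.01275 = 12470 d
   = 12470 / 365 = 34.2 yr

34.2 years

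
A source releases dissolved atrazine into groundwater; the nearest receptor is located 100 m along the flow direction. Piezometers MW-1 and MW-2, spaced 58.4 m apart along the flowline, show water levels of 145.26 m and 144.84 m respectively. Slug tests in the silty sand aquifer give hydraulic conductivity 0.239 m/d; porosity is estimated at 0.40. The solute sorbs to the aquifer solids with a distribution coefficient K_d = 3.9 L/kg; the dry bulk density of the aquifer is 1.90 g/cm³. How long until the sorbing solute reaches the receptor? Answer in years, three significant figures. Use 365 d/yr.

1240 years

Hydraulic gradient i = (145.26 − 144.84) / 58.4 = 0.42 / 58.4 = 0.007192
Darcy flux q = K·i = 0.239 × 0.007192 = 0.001719 m/d
Seepage velocity v = q / n = 0.001719 / 0.40 = 0.004297 m/d
Retardation R = 1 + ρ_b·K_d/n = 1 + 1.90×3.9/0.40 = 19.53
Contaminant velocity v_c = v/R = 0.004297/19.53 = 2.201e-4 m/d
t = L/v_c = 100/2.201e-4 = 454400 d
   = 454400/365 = 1240 yr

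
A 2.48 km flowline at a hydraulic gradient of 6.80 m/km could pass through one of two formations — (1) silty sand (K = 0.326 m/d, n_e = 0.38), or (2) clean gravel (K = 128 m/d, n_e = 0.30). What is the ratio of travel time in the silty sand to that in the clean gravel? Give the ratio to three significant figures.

497

Unit 1 (silty sand): v = 0.326×0.0068/0.38 = 0.005834 m/d, t = 2480/0.005834 = 425100 d
Unit 2 (clean gravel): v = 128×0.0068/0.30 = 2.901 m/d, t = 2480/2.901 = 854.8 d
t(silty sand) / t(clean gravel) = 425100/854.8 = 497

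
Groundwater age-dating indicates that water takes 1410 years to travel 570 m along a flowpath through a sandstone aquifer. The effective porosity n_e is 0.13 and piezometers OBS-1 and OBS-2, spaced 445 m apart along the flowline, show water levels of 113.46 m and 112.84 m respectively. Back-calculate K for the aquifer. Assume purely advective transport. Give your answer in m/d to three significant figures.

0.103 m/d

Hydraulic gradient i = (113.46 − 112.84) / 445 = 0.62 / 445 = 0.001393
t = 1410 years = 514700 d
v = L / t = 570 / 514700 = 0.001108 m/d
K = v · n / i = 0.001108 × 0.13 / 0.001393 = 0.103 m/d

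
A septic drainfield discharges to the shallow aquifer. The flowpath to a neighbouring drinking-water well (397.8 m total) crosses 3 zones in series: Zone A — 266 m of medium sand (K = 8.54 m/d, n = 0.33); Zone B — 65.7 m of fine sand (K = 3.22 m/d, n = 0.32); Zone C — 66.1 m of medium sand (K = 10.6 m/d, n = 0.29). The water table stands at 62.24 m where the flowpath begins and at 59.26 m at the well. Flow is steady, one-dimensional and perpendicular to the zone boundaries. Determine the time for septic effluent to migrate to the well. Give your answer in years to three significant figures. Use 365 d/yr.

6.80 years

Total head drop ΔH = 62.24 − 59.26 = 2.98 m
Continuity: the same q passes through each zone, so ΔH = q·Σ(L_j/K_j) — the zones act as resistances in series.
Σ(L/K) = 266/8.54 + 65.7/3.22 + 66.1/10.6 = 31.15 + 20.40 + 6.236 = 57.79 d
q = ΔH / Σ(L/K) = 2.98 / 57.79 = 0.05157 m/d (same in every zone)
Zone A: v = q/n = 0.05157/0.33 = 0.1563 m/d → t_A = 266/0.1563 = 1702 d
Zone B: v = q/n = 0.05157/0.32 = 0.1612 m/d → t_B = 65.7/0.1612 = 407.7 d
Zone C: v = q/n = 0.05157/0.29 = 0.1778 m/d → t_C = 66.1/0.1778 = 371.7 d
Total t = 1702 + 407.7 + 371.7 = 2482 d
   = 2482 / 365 = 6.80 yr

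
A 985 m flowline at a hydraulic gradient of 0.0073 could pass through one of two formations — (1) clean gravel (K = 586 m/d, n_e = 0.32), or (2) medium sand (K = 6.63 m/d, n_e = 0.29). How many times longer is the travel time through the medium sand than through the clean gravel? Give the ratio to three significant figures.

Unit 1 (clean gravel): v = 586×0.0073/0.32 = 13.37 m/d, t = 985/13.37 = 73.68 d
Unit 2 (medium sand): v = 6.63×0.0073/0.29 = 0.1669 m/d, t = 985/0.1669 = 5902 d
t(medium sand) / t(clean gravel) = 5902/73.68 = 80.1

80.1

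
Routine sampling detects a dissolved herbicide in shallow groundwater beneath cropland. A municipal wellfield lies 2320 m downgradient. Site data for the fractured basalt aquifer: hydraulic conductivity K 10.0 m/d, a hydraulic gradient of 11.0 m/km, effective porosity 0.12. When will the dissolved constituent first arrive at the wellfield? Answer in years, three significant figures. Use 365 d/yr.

6.93 years

Specific discharge q = 10.0 × 0.011 = 0.1100 m/d
Seepage velocity v = q / n = 0.1100 / 0.12 = 0.9167 m/d
t = L / v = 2320 / 0.9167 = 2531 d
   = 2531 / 365 = 6.93 yr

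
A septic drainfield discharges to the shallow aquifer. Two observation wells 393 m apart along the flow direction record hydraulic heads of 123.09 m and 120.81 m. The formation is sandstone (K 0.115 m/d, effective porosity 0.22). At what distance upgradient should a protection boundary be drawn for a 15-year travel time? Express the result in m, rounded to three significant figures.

Hydraulic gradient i = (123.09 − 120.81) / 393 = 2.28 / 393 = 0.005802
Darcy flux q = K·i = 0.115 × 0.005802 = 6.672e-4 m/d
Seepage velocity v = q / n = 6.672e-4 / 0.22 = 0.003033 m/d
T = 15 yr × 365 = 5475 d
L = v × T = 0.003033 × 5475 = 16.60 m

16.6 m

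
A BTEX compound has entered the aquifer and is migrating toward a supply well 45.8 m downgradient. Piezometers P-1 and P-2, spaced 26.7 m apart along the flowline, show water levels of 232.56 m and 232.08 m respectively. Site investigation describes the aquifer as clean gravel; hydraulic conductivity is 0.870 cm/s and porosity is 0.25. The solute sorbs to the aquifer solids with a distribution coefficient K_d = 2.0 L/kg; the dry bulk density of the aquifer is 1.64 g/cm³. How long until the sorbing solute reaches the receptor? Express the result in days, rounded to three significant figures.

Hydraulic gradient i = (232.56 − 232.08) / 26.7 = 0.48 / 26.7 = 0.01798
K = 0.870 cm/s × 864 = 751.7 m/d
q = Ki = 751.7 × 0.01798 = 13.51 m/d
Average linear velocity = 13.51 / 0.25 = 54.05 m/d
Retardation R = 1 + ρ_b·K_d/n = 1 + 1.64×2.0/0.25 = 14.12
Contaminant velocity v_c = v/R = 54.05/14.12 = 3.828 m/d
t = L/v_c = 45.8/3.828 = 11.96 d

12.0 days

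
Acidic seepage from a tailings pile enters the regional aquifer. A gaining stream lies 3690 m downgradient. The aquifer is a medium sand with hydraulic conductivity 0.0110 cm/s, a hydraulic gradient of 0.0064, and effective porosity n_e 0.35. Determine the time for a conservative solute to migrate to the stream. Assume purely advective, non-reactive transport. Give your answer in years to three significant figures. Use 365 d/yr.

K = 0.0110 cm/s × 864 = 9.504 m/d
Darcy flux q = K·i = 9.504 × 0.0064 = 0.06083 m/d
v = Ki/n = 9.504·0.0064/0.35 = 0.1738 m/d
t = L / v = 3690 / 0.1738 = 21230 d
   = 21230 / 365 = 58.2 yr

58.2 years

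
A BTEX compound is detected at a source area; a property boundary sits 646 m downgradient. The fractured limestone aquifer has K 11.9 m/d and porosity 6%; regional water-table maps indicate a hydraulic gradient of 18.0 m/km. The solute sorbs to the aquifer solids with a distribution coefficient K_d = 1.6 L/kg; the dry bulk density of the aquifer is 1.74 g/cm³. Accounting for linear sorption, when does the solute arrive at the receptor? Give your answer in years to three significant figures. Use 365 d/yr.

23.5 years

Specific discharge q = 11.9 × 0.018 = 0.2142 m/d
v_s = q/n_e = 0.2142/0.06 = 3.570 m/d
Retardation R = 1 + ρ_b·K_d/n = 1 + 1.74×1.6/0.06 = 47.40
Contaminant velocity v_c = v/R = 3.570/47.40 = 0.07532 m/d
t = L/v_c = 646/0.07532 = 8577 d
   = 8577/365 = 23.5 yr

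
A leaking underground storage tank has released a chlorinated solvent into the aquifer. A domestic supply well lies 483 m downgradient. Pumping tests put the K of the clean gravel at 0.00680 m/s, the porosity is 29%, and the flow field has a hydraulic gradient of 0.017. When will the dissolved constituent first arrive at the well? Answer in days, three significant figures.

K = 0.00680 m/s × 86400 s/d = 587.5 m/d
q = Ki = 587.5 × 0.017 = 9.988 m/d
v_s = q/n_e = 9.988/0.29 = 34.44 m/d
t = L / v = 483 / 34.44 = 14.02 d

14.0 days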